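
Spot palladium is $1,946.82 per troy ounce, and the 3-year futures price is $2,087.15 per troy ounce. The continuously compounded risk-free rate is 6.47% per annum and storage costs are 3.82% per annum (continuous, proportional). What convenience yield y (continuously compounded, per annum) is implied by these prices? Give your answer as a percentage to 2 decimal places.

7.97%

F = S·e^((r+u−y)T) ⇒ (r+u−y) = ln(F/S)/T
ln(2087.15/1946.82) = 0.069602; /T ⇒ 0.023201
y = r + u − ln(F/S)/T = 0.0647 + 0.0382 − 0.023201 = 0.079699
y = 7.97%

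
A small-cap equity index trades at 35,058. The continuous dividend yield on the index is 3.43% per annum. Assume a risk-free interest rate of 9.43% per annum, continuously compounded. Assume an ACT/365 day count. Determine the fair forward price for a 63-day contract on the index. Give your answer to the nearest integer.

35,423

F = S·e^((r − q)T) = 35058 · e^((0.0943 − 0.0343) × 63/365)
= 35058 · e^0.010356 = 35058 × 1.010410
F = 35,423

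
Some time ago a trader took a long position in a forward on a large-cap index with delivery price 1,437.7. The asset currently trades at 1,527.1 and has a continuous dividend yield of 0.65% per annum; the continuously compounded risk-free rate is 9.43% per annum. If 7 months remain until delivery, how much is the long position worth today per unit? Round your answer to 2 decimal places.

Current fair forward for the remaining 7 months: F = S·e^((r − q)·T), (r − q) = 0.0943 − 0.0065 = 0.0878
F = 1527.1 · e^(0.0878 × 7/12) = 1527.1 × 1.05255092 = 1607.3505
Value of long forward = (F − K)·e^(−rT) = (1607.3505 − 1437.7) · e^(−0.0943·7/12)
= 169.6505 × 0.94647726 = 160.57

160.57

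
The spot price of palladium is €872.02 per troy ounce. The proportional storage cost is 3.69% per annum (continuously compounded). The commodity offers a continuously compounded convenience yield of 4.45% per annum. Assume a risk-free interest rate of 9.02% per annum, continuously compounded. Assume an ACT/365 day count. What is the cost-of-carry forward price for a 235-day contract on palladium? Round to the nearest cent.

Net carry = r + u − y = 0.0902 + 0.0369 − 0.0445 = 0.0826
F = S·e^((r+u−y)T) = 872.02 · e^(0.0826 × 235/365) = 872.02 · e^0.053181
= 872.02 × 1.054621 = €919.65 per troy ounce

€919.65 per troy ounce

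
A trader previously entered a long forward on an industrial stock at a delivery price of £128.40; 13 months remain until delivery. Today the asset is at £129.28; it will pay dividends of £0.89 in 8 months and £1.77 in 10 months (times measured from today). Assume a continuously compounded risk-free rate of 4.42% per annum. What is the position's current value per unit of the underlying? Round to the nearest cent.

£4.31

PV(remaining dividends) I = 0.89·e^(−0.0442·8/12) + 1.77·e^(−0.0442·10/12) = 2.5701
Current forward F = (S − I)·e^(rT) = (129.28 − 2.5701)·e^(0.0442·13/12) = 126.7099 × 1.049048 = 132.9248
Value (long) = (F − K)·e^(−rT) = (132.9248 − 128.40) × 0.953245 = 4.3132
Value = £4.31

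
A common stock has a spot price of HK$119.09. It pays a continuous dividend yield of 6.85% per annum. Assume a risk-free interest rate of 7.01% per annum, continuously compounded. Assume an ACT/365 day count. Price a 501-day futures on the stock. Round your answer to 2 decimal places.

HK$119.35

F = S·e^((r − q)T) = 119.09 · e^((0.0701 − 0.0685) × 501/365)
= 119.09 · e^0.002196 = 119.09 × 1.002198
F = HK$119.35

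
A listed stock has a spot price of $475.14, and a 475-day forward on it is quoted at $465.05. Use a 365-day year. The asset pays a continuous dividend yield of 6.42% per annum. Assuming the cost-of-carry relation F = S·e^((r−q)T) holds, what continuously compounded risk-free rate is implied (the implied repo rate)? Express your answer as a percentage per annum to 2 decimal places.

From F = S·e^((r−q)T): (r − q) = ln(F/S)/T
ln(465.05/475.14) = ln(0.978764) = -0.021465
(r − q) = -0.021465 / (475/365) = -0.016494
r = ln(F/S)/T + q = -0.016494 + 0.0642 = 0.047706
r = 4.77%

4.77%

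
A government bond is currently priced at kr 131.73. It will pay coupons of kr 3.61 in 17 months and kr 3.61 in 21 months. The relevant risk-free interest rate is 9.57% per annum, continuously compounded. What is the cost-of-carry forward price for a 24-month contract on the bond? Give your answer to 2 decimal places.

PV(coupons) I = 3.61·e^(−0.0957·17/12) + 3.61·e^(−0.0957·21/12)
I = 3.1523 + 3.0533 = 6.2056
F = (S − I)·e^(rT) = (131.73 − 6.2056) · e^(0.0957·24/12)
= 125.5244 · e^0.191400 = 125.5244 × 1.210944 = kr 152.00

kr 152.00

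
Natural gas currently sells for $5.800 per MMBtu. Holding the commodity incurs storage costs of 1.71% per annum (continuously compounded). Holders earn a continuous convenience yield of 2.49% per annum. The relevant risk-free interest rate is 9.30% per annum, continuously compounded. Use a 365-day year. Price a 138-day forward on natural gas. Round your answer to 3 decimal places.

Net carry = r + u − y = 0.0930 + 0.0171 − 0.0249 = 0.0852
F = S·e^((r+u−y)T) = 5.800 · e^(0.0852 × 138/365) = 5.800 · e^0.032213
= 5.800 × 1.032737 = $5.990 per MMBtu

$5.990 per MMBtu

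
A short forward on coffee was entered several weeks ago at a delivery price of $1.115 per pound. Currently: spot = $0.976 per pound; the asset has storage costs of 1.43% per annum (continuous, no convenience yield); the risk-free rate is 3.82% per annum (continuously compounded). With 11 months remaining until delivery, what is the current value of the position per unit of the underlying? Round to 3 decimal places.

Current fair forward for the remaining 11 months: F = S·e^((r + u)·T), (r + u) = 0.0382 + 0.0143 = 0.0525
F = 0.976 · e^(0.0525 × 11/12) = 0.976 × 1.049302 = 1.0241
Value of long forward = (F − K)·e^(−rT) = (1.0241 − 1.115) · e^(−0.0382·11/12)
= -0.0909 × 0.965589 = -0.088
Short position value = −(long value) = $0.088

$0.088 per pound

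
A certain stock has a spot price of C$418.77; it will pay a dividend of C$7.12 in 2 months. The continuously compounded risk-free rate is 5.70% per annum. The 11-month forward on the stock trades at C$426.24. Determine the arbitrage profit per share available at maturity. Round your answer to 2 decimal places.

PV(dividends) I = 7.12·e^(−0.0570·2/12) = 7.0527
Fair forward F* = (S − I)·e^(rT) = (418.77 − 7.0527)·e^0.052250 = 411.7173 × 1.053639 = 433.8014
Market C$426.24 < fair 433.8014: forward underpriced → reverse cash-and-carry (short the stock, invest proceeds at r, pay the dividends, go long the forward).
Profit at T = |F_mkt − F*| = |426.24 − 433.8014| = C$7.56 per share

C$7.56 per share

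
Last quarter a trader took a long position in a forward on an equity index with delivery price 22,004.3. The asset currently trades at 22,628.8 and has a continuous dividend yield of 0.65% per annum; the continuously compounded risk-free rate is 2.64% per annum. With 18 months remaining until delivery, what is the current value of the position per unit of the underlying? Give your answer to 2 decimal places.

Current fair forward for the remaining 18 months: F = S·e^((r − q)·T), (r − q) = 0.0264 − 0.0065 = 0.0199
F = 22628.8 · e^(0.0199 × 18/12) = 22628.8 × 1.03029998 = 23314.4522
Value of long forward = (F − K)·e^(−rT) = (23314.4522 − 22004.3) · e^(−0.0264·18/12)
= 1310.1522 × 0.96117383 = 1259.28

1259.28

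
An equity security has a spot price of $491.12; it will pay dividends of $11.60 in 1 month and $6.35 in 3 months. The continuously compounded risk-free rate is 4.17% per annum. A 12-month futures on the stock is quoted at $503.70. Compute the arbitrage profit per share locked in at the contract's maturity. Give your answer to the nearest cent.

$10.27 per share

PV(dividends) I = 11.60·e^(−0.0417·1/12) + 6.35·e^(−0.0417·3/12) = 17.8439
Fair futures F* = (S − I)·e^(rT) = (491.12 − 17.8439)·e^0.041700 = 473.2761 × 1.042582 = 493.4291
Market $503.70 > fair 493.4291: forward overpriced → cash-and-carry (borrow at r, buy the stock and collect the dividends, short the forward).
Profit at T = |F_mkt − F*| = |503.70 − 493.4291| = $10.27 per share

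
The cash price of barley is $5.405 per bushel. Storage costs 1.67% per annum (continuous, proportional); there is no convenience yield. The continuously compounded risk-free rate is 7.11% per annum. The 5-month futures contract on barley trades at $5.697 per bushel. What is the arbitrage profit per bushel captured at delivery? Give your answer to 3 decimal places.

Fair futures: F* = S·e^(carry·T), with carry = (r + u) = 0.0711 + 0.0167 = 0.0878
F* = 5.405 · e^(0.0878 × 5/12) = 5.405 · e^0.036583 = 5.405 × 1.037260 = $5.6064
Market $5.697 > fair $5.6064: forward overpriced → cash-and-carry (buy spot, short the forward).
At maturity, profit = |F_mkt − F*| = |5.697 − 5.6064| = $0.091 per bushel

$0.091 per bushel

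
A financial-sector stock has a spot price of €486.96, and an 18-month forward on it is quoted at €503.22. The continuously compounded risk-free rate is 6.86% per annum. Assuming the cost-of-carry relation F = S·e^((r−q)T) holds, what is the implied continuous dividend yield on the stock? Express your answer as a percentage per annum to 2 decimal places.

From F = S·e^((r−q)T): (r − q) = ln(F/S)/T
ln(503.22/486.96) = ln(1.033391) = 0.032846
(r − q) = 0.032846 / (18/12) = 0.021897
q = r − ln(F/S)/T = 0.0686 − 0.021897 = 0.046703
q = 4.67%

4.67%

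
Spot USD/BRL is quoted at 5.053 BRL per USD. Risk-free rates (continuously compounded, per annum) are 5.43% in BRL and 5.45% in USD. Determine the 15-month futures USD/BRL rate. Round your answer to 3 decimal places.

5.052

F = S·e^((r_BRL − r_USD)T) = 5.053 · e^((0.0543 − 0.0545) × 15/12)
= 5.053 · e^-0.000250 = 5.053 × 0.999750
F = 5.052 BRL per USD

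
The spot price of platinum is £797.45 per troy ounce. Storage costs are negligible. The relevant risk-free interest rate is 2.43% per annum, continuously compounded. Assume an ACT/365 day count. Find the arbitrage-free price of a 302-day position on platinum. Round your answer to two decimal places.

F = S·e^(rT) = 797.45 · e^(0.0243 × 302/365) = 797.45 · e^0.020106
= 797.45 × 1.020309 = £813.65 per troy ounce

£813.65 per troy ounce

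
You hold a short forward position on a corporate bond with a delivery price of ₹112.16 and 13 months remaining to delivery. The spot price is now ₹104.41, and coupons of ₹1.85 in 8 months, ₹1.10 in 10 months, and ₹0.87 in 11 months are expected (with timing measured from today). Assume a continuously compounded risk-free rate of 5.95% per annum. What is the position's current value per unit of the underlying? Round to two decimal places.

PV(remaining coupons) I = 1.85·e^(−0.0595·8/12) + 1.10·e^(−0.0595·10/12) + 0.87·e^(−0.0595·11/12) = 3.6487
Current forward F = (S − I)·e^(rT) = (104.41 − 3.6487)·e^(0.0595·13/12) = 100.7613 × 1.066581 = 107.4701
Value (long) = (F − K)·e^(−rT) = (107.4701 − 112.16) × 0.937575 = -4.3971
Short position value = −(long value) = ₹4.40

₹4.40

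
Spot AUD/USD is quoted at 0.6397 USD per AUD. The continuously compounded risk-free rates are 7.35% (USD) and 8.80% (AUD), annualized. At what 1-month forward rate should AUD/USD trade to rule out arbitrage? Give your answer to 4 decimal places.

F = S·e^((r_USD − r_AUD)T) = 0.6397 · e^((0.0735 − 0.0880) × 1/12)
= 0.6397 · e^-0.001208 = 0.6397 × 0.998793
F = 0.6389 USD per AUD

0.6389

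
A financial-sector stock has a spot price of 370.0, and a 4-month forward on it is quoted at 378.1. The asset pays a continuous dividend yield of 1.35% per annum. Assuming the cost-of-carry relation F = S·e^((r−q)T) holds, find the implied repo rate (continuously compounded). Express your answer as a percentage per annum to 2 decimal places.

7.85%

From F = S·e^((r−q)T): (r − q) = ln(F/S)/T
ln(378.1/370.0) = ln(1.021892) = 0.021656
(r − q) = 0.021656 / (4/12) = 0.064968
r = ln(F/S)/T + q = 0.064968 + 0.0135 = 0.078468
r = 7.85%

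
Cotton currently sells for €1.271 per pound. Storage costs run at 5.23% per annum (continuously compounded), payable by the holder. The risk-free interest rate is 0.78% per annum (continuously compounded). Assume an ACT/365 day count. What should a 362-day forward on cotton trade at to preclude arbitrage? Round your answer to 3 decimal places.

€1.349 per pound

Net carry = r + u − y = 0.0078 + 0.0523 − 0.0000 = 0.0601
F = S·e^((r+u−y)T) = 1.271 · e^(0.0601 × 362/365) = 1.271 · e^0.059606
= 1.271 × 1.061418 = €1.349 per pound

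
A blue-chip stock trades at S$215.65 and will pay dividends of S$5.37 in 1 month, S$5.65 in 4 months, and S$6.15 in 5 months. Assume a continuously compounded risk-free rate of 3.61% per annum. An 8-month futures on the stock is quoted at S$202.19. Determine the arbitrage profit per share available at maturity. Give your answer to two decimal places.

S$1.30 per share

PV(dividends) I = 5.37·e^(−0.0361·1/12) + 5.65·e^(−0.0361·4/12) + 6.15·e^(−0.0361·5/12) = 16.9945
Fair futures F* = (S − I)·e^(rT) = (215.65 − 16.9945)·e^0.024067 = 198.6555 × 1.024359 = 203.4945
Market S$202.19 < fair 203.4945: forward underpriced → reverse cash-and-carry (short the stock, invest proceeds at r, pay the dividends, go long the forward).
Profit at T = |F_mkt − F*| = |202.19 − 203.4945| = S$1.30 per share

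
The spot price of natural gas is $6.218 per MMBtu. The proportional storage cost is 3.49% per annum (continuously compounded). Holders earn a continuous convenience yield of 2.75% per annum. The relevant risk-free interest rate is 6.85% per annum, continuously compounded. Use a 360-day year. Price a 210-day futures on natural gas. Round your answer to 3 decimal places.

$6.499 per MMBtu

Net carry = r + u − y = 0.0685 + 0.0349 − 0.0275 = 0.0759
F = S·e^((r+u−y)T) = 6.218 · e^(0.0759 × 210/360) = 6.218 · e^0.044275
= 6.218 × 1.045270 = $6.499 per MMBtu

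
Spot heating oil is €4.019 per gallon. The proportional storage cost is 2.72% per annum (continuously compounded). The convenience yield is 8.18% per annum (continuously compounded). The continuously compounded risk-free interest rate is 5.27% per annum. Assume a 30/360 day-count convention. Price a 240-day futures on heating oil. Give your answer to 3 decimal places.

€4.014 per gallon

Net carry = r + u − y = 0.0527 + 0.0272 − 0.0818 = -0.0019
F = S·e^((r+u−y)T) = 4.019 · e^(-0.0019 × 240/360) = 4.019 · e^-0.001267
= 4.019 × 0.998734 = €4.014 per gallon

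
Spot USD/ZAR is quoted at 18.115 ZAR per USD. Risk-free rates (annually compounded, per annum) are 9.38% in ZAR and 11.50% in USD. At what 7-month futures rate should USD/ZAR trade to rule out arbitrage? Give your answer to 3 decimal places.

By covered interest parity, F = S · (1+r_ZAR)^T / (1+r_USD)^T
= 18.115 × 1.053692 / 1.065558 = 18.115 × 0.988864
F = 17.913 ZAR per USD

17.913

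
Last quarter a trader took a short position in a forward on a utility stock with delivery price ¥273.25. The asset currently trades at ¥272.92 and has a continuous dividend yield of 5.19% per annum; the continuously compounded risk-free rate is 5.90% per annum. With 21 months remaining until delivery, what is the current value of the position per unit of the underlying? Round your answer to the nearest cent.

-¥2.78

Current fair forward for the remaining 21 months: F = S·e^((r − q)·T), (r − q) = 0.0590 − 0.0519 = 0.0071
F = 272.92 · e^(0.0071 × 21/12) = 272.92 × 1.012503 = 276.3323
Value of long forward = (F − K)·e^(−rT) = (276.3323 − 273.25) · e^(−0.0590·21/12)
= 3.0823 × 0.901901 = 2.78
Short position value = −(long value) = -¥2.78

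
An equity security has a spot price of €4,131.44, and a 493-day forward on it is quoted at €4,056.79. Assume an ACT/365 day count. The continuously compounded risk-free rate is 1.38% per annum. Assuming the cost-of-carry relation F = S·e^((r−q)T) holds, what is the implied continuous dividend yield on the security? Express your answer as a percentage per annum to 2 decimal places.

2.73%

From F = S·e^((r−q)T): (r − q) = ln(F/S)/T
ln(4056.79/4131.44) = ln(0.981931) = -0.018234
(r − q) = -0.018234 / (493/365) = -0.013500
q = r − ln(F/S)/T = 0.0138 + 0.013500 = 0.027300
q = 2.73%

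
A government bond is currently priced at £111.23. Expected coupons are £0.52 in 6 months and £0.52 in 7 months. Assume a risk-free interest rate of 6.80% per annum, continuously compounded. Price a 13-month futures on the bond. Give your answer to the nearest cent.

£118.65

PV(coupons) I = 0.52·e^(−0.0680·6/12) + 0.52·e^(−0.0680·7/12)
I = 0.5026 + 0.4998 = 1.0024
F = (S − I)·e^(rT) = (111.23 − 1.0024) · e^(0.0680·13/12)
= 110.2276 · e^0.073667 = 110.2276 × 1.076448 = £118.65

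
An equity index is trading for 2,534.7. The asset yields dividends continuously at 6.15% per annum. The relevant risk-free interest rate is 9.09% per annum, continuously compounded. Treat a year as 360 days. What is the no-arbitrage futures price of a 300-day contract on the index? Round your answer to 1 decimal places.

2,597.6

F = S·e^((r − q)T) = 2534.7 · e^((0.0909 − 0.0615) × 300/360)
= 2534.7 · e^0.024500 = 2534.7 × 1.024803
F = 2,597.6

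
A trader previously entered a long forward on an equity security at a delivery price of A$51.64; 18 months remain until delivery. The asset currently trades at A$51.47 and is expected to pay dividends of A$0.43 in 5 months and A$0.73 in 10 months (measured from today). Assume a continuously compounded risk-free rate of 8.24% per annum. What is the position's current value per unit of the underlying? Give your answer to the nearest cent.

A$4.74

PV(remaining dividends) I = 0.43·e^(−0.0824·5/12) + 0.73·e^(−0.0824·10/12) = 1.0970
Current forward F = (S − I)·e^(rT) = (51.47 − 1.0970)·e^(0.0824·18/12) = 50.3730 × 1.131563 = 57.0002
Value (long) = (F − K)·e^(−rT) = (57.0002 − 51.64) × 0.883733 = 4.7370
Value = A$4.74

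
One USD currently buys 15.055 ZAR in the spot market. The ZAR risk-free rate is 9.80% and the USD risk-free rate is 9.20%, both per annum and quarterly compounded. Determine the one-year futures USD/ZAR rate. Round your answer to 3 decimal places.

15.143

By covered interest parity, F = S · (1+r_ZAR/4)^(4T) / (1+r_USD/4)^(4T)
= 15.055 × 1.101661 / 1.095223 = 15.055 × 1.005878
F = 15.143 ZAR per USD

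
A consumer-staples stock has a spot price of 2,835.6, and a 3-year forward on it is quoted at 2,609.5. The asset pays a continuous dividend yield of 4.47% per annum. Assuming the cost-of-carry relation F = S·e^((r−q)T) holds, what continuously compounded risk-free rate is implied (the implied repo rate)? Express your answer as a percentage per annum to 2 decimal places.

1.70%

From F = S·e^((r−q)T): (r − q) = ln(F/S)/T
ln(2609.5/2835.6) = ln(0.920264) = -0.083095
(r − q) = -0.083095 / (3) = -0.027698
r = ln(F/S)/T + q = -0.027698 + 0.0447 = 0.017002
r = 1.70%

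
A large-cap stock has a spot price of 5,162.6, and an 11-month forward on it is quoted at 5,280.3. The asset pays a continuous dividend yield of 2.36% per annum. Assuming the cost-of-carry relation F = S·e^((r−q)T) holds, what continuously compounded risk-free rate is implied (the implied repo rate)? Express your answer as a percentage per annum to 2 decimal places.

4.82%

From F = S·e^((r−q)T): (r − q) = ln(F/S)/T
ln(5280.3/5162.6) = ln(1.022799) = 0.022543
(r − q) = 0.022543 / (11/12) = 0.024592
r = ln(F/S)/T + q = 0.024592 + 0.0236 = 0.048192
r = 4.82%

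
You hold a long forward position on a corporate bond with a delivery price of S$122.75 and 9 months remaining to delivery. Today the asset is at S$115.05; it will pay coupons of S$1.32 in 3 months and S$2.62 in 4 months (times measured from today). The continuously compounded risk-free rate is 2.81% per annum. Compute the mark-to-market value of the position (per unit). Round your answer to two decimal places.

-S$9.05

PV(remaining coupons) I = 1.32·e^(−0.0281·3/12) + 2.62·e^(−0.0281·4/12) = 3.9063
Current forward F = (S − I)·e^(rT) = (115.05 − 3.9063)·e^(0.0281·9/12) = 111.1437 × 1.021299 = 113.5109
Value (long) = (F − K)·e^(−rT) = (113.5109 − 122.75) × 0.979146 = -9.0464
Value = -S$9.05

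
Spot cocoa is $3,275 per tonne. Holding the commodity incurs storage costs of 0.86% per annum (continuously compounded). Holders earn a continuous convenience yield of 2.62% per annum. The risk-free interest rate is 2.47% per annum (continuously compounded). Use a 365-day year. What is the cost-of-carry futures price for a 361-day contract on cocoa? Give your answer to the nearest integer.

$3,298 per tonne

Net carry = r + u − y = 0.0247 + 0.0086 − 0.0262 = 0.0071
F = S·e^((r+u−y)T) = 3275 · e^(0.0071 × 361/365) = 3275 · e^0.007022
= 3275 × 1.007047 = $3,298 per tonne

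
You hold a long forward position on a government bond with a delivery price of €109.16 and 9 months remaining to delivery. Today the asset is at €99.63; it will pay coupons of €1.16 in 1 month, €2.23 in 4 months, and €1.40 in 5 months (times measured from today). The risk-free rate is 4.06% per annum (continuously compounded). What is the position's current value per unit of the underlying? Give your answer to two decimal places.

PV(remaining coupons) I = 1.16·e^(−0.0406·1/12) + 2.23·e^(−0.0406·4/12) + 1.40·e^(−0.0406·5/12) = 4.7326
Current forward F = (S − I)·e^(rT) = (99.63 − 4.7326)·e^(0.0406·9/12) = 94.8974 × 1.030918 = 97.8314
Value (long) = (F − K)·e^(−rT) = (97.8314 − 109.16) × 0.970009 = -10.9888
Value = -€10.99

-€10.99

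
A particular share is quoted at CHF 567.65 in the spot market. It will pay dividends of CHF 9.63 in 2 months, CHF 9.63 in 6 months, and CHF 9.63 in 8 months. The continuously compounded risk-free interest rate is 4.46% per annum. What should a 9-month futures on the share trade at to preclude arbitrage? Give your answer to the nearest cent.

CHF 557.67

PV(dividends) I = 9.63·e^(−0.0446·2/12) + 9.63·e^(−0.0446·6/12) + 9.63·e^(−0.0446·8/12)
I = 9.5587 + 9.4176 + 9.3479 = 28.3242
F = (S − I)·e^(rT) = (567.65 − 28.3242) · e^(0.0446·9/12)
= 539.3258 · e^0.033450 = 539.3258 × 1.034016 = CHF 557.67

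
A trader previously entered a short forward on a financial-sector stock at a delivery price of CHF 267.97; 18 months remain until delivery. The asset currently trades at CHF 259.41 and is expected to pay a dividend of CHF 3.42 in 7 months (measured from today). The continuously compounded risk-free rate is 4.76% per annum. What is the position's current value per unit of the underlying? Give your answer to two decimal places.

PV(remaining dividends) I = 3.42·e^(−0.0476·7/12) = 3.3263
Current forward F = (S − I)·e^(rT) = (259.41 − 3.3263)·e^(0.0476·18/12) = 256.0837 × 1.074011 = 275.0367
Value (long) = (F − K)·e^(−rT) = (275.0367 − 267.97) × 0.931089 = 6.5797
Short position value = −(long value) = -CHF 6.58

-CHF 6.58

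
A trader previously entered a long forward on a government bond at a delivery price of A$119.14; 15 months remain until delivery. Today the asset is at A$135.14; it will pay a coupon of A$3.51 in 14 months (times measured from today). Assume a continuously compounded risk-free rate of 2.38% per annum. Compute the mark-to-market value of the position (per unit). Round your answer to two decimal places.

A$16.08

PV(remaining coupons) I = 3.51·e^(−0.0238·14/12) = 3.4139
Current forward F = (S − I)·e^(rT) = (135.14 − 3.4139)·e^(0.0238·15/12) = 131.7261 × 1.030197 = 135.7038
Value (long) = (F − K)·e^(−rT) = (135.7038 − 119.14) × 0.970688 = 16.0783
Value = A$16.08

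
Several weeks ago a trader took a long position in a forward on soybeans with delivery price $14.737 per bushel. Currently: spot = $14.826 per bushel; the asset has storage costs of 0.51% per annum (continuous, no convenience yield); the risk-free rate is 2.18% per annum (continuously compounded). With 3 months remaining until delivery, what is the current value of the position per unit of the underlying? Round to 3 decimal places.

$0.188 per bushel

Current fair forward for the remaining 3 months: F = S·e^((r + u)·T), (r + u) = 0.0218 + 0.0051 = 0.0269
F = 14.826 · e^(0.0269 × 3/12) = 14.826 × 1.006748 = 14.9260
Value of long forward = (F − K)·e^(−rT) = (14.9260 − 14.737) · e^(−0.0218·3/12)
= 0.1890 × 0.994565 = 0.188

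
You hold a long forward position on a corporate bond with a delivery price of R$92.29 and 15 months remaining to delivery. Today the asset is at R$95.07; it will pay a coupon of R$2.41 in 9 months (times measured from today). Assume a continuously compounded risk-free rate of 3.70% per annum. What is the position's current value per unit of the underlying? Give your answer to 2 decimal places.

PV(remaining coupons) I = 2.41·e^(−0.0370·9/12) = 2.3440
Current forward F = (S − I)·e^(rT) = (95.07 − 2.3440)·e^(0.0370·15/12) = 92.7260 × 1.047336 = 97.1153
Value (long) = (F − K)·e^(−rT) = (97.1153 − 92.29) × 0.954803 = 4.6072
Value = R$4.61

R$4.61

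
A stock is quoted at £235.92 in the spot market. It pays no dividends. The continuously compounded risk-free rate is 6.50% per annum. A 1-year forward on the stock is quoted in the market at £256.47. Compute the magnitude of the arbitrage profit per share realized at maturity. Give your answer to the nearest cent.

Fair forward: F* = S·e^(carry·T), with carry = r = 0.0650
F* = 235.92 · e^(0.0650 × 1) = 235.92 · e^0.065000 = 235.92 × 1.067159 = £251.7642
Market £256.47 > fair £251.7642: forward overpriced → cash-and-carry (buy spot, short the forward).
At maturity, profit = |F_mkt − F*| = |256.47 − 251.7642| = £4.71 per share

£4.71 per share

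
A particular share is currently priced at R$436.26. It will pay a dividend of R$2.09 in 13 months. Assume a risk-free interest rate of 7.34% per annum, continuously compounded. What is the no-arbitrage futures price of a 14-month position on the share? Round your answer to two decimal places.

PV(dividends) I = 2.09·e^(−0.0734·13/12)
I = 1.9302
F = (S − I)·e^(rT) = (436.26 − 1.9302) · e^(0.0734·14/12)
= 434.3298 · e^0.085633 = 434.3298 × 1.089406 = R$473.16

R$473.16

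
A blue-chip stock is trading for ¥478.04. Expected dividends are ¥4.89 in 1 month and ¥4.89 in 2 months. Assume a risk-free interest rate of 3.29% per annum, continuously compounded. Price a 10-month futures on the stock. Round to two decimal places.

¥481.32

PV(dividends) I = 4.89·e^(−0.0329·1/12) + 4.89·e^(−0.0329·2/12)
I = 4.8766 + 4.8633 = 9.7399
F = (S − I)·e^(rT) = (478.04 − 9.7399) · e^(0.0329·10/12)
= 468.3001 · e^0.027417 = 468.3001 × 1.027796 = ¥481.32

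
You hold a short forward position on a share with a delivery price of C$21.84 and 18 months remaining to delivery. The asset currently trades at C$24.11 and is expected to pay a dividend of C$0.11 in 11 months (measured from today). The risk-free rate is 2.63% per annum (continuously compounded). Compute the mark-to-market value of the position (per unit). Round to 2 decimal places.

PV(remaining dividends) I = 0.11·e^(−0.0263·11/12) = 0.1074
Current forward F = (S − I)·e^(rT) = (24.11 − 0.1074)·e^(0.0263·18/12) = 24.0026 × 1.040238 = 24.9684
Value (long) = (F − K)·e^(−rT) = (24.9684 − 21.84) × 0.961318 = 3.0074
Short position value = −(long value) = -C$3.01

-C$3.01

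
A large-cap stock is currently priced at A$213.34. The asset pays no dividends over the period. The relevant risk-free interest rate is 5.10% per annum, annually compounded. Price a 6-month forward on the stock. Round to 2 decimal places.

F = S · (1+r)^T
= 213.34 × 1.025183
F = A$218.71

A$218.71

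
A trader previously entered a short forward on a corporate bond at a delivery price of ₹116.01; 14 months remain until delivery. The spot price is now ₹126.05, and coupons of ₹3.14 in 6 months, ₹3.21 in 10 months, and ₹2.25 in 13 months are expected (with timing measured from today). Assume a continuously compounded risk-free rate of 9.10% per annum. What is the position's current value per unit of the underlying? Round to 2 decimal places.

-₹13.71

PV(remaining coupons) I = 3.14·e^(−0.0910·6/12) + 3.21·e^(−0.0910·10/12) + 2.25·e^(−0.0910·13/12) = 8.0147
Current forward F = (S − I)·e^(rT) = (126.05 − 8.0147)·e^(0.0910·14/12) = 118.0353 × 1.112007 = 131.2561
Value (long) = (F − K)·e^(−rT) = (131.2561 − 116.01) × 0.899275 = 13.7104
Short position value = −(long value) = -₹13.71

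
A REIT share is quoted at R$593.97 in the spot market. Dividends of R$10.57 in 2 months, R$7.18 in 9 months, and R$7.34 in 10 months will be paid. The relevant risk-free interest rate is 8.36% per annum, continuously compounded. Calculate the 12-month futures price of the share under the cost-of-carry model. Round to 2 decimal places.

PV(dividends) I = 10.57·e^(−0.0836·2/12) + 7.18·e^(−0.0836·9/12) + 7.34·e^(−0.0836·10/12)
I = 10.4237 + 6.7436 + 6.8461 = 24.0134
F = (S − I)·e^(rT) = (593.97 − 24.0134) · e^(0.0836·12/12)
= 569.9566 · e^0.083600 = 569.9566 × 1.087194 = R$619.65

R$619.65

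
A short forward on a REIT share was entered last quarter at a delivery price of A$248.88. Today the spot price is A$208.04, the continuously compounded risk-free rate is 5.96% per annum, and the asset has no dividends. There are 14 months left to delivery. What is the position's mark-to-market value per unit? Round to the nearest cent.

Current fair forward for the remaining 14 months: F = S·e^(r·T), r = 0.0596
F = 208.04 · e^(0.0596 × 14/12) = 208.04 × 1.072008 = 223.0205
Value of long forward = (F − K)·e^(−rT) = (223.0205 − 248.88) · e^(−0.0596·14/12)
= -25.8595 × 0.932829 = -24.12
Short position value = −(long value) = A$24.12

A$24.12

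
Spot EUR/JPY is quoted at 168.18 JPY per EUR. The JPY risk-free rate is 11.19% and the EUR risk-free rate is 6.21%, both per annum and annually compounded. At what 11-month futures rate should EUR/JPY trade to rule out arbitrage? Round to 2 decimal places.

By covered interest parity, F = S · (1+r_JPY)^T / (1+r_EUR)^T
= 168.18 × 1.102115 / 1.056781 = 168.18 × 1.042898
F = 175.39 JPY per EUR

175.39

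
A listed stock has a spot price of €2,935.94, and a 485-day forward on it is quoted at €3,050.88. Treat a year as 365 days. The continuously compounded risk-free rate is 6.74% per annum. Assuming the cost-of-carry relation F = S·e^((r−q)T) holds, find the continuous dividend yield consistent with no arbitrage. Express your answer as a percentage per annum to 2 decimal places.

3.85%

From F = S·e^((r−q)T): (r − q) = ln(F/S)/T
ln(3050.88/2935.94) = ln(1.039149) = 0.038402
(r − q) = 0.038402 / (485/365) = 0.028900
q = r − ln(F/S)/T = 0.0674 − 0.028900 = 0.038500
q = 3.85%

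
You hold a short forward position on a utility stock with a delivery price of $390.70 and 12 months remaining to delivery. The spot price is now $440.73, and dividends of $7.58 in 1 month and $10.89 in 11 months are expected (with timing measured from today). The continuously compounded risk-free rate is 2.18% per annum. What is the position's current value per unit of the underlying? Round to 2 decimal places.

-$40.21

PV(remaining dividends) I = 7.58·e^(−0.0218·1/12) + 10.89·e^(−0.0218·11/12) = 18.2408
Current forward F = (S − I)·e^(rT) = (440.73 − 18.2408)·e^(0.0218·12/12) = 422.4892 × 1.022039 = 431.8004
Value (long) = (F − K)·e^(−rT) = (431.8004 − 390.70) × 0.978436 = 40.2141
Short position value = −(long value) = -$40.21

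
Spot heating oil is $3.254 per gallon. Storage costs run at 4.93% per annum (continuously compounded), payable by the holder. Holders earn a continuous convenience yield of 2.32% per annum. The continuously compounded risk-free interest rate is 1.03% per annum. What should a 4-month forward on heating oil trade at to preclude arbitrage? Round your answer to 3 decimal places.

$3.294 per gallon

Net carry = r + u − y = 0.0103 + 0.0493 − 0.0232 = 0.0364
F = S·e^((r+u−y)T) = 3.254 · e^(0.0364 × 4/12) = 3.254 · e^0.012133
= 3.254 × 1.012207 = $3.294 per gallon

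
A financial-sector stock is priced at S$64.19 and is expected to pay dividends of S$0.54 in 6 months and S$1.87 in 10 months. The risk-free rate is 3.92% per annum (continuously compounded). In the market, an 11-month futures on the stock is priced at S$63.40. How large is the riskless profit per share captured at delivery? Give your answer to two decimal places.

S$0.71 per share

PV(dividends) I = 0.54·e^(−0.0392·6/12) + 1.87·e^(−0.0392·10/12) = 2.3394
Fair futures F* = (S − I)·e^(rT) = (64.19 − 2.3394)·e^0.035933 = 61.8506 × 1.036586 = 64.1135
Market S$63.40 < fair 64.1135: forward underpriced → reverse cash-and-carry (short the stock, invest proceeds at r, pay the dividends, go long the forward).
Profit at T = |F_mkt − F*| = |63.40 − 64.1135| = S$0.71 per share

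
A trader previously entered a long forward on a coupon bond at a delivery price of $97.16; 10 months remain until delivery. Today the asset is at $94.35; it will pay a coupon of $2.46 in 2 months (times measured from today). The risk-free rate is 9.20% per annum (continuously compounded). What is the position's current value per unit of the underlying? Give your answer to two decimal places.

PV(remaining coupons) I = 2.46·e^(−0.0920·2/12) = 2.4226
Current forward F = (S − I)·e^(rT) = (94.35 − 2.4226)·e^(0.0920·10/12) = 91.9274 × 1.079682 = 99.2524
Value (long) = (F − K)·e^(−rT) = (99.2524 − 97.16) × 0.926199 = 1.9380
Value = $1.94

$1.94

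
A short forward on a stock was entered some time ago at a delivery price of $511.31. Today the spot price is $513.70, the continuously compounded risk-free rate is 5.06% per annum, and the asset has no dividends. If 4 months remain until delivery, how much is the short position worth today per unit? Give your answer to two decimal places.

Current fair forward for the remaining 4 months: F = S·e^(r·T), r = 0.0506
F = 513.70 · e^(0.0506 × 4/12) = 513.70 × 1.017010 = 522.4380
Value of long forward = (F − K)·e^(−rT) = (522.4380 − 511.31) · e^(−0.0506·4/12)
= 11.1280 × 0.983275 = 10.94
Short position value = −(long value) = -$10.94

-$10.94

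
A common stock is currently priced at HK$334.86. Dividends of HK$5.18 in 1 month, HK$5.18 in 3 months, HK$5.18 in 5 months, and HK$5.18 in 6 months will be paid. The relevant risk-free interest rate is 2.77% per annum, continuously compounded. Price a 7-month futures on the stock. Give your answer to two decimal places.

HK$319.44

PV(dividends) I = 5.18·e^(−0.0277·1/12) + 5.18·e^(−0.0277·3/12) + 5.18·e^(−0.0277·5/12) + 5.18·e^(−0.0277·6/12)
I = 5.1681 + 5.1443 + 5.1206 + 5.1088 = 20.5418
F = (S − I)·e^(rT) = (334.86 − 20.5418) · e^(0.0277·7/12)
= 314.3182 · e^0.016158 = 314.3182 × 1.016289 = HK$319.44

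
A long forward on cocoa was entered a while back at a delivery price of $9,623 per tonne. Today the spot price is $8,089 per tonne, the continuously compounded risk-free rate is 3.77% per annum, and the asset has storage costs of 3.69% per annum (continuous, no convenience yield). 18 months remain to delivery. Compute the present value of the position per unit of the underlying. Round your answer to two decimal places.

Current fair forward for the remaining 18 months: F = S·e^((r + u)·T), (r + u) = 0.0377 + 0.0369 = 0.0746
F = 8089 · e^(0.0746 × 18/12) = 8089 × 1.11840101 = 9046.7458
Value of long forward = (F − K)·e^(−rT) = (9046.7458 − 9623) · e^(−0.0377·18/12)
= -576.2542 × 0.94501923 = -544.57

-$544.57 per tonne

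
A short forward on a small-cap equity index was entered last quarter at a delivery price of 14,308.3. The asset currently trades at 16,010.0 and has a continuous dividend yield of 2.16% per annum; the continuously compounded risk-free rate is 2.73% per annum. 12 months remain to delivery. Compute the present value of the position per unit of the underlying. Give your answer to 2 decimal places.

-1744.92

Current fair forward for the remaining 12 months: F = S·e^((r − q)·T), (r − q) = 0.0273 − 0.0216 = 0.0057
F = 16010.0 · e^(0.0057 × 12/12) = 16010.0 × 1.00571628 = 16101.5176
Value of long forward = (F − K)·e^(−rT) = (16101.5176 − 14308.3) · e^(−0.0273·12/12)
= 1793.2176 × 0.97306928 = 1744.92
Short position value = −(long value) = -1744.92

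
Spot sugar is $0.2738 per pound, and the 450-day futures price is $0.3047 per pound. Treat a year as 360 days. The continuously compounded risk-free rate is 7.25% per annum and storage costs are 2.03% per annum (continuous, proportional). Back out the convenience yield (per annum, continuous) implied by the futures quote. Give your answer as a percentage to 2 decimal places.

0.73%

F = S·e^((r+u−y)T) ⇒ (r+u−y) = ln(F/S)/T
ln(0.3047/0.2738) = 0.106930; /T ⇒ 0.085544
y = r + u − ln(F/S)/T = 0.0725 + 0.0203 − 0.085544 = 0.007256
y = 0.73%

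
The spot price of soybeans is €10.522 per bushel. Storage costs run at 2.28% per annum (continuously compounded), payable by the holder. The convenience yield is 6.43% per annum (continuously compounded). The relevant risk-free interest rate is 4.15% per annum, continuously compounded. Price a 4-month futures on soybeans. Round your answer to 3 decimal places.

Net carry = r + u − y = 0.0415 + 0.0228 − 0.0643 = 0.0000
F = S·e^((r+u−y)T) = 10.522 · e^(0.0000 × 4/12) = 10.522 · e^0.000000
= 10.522 × 1.000000 = €10.522 per bushel

€10.522 per bushel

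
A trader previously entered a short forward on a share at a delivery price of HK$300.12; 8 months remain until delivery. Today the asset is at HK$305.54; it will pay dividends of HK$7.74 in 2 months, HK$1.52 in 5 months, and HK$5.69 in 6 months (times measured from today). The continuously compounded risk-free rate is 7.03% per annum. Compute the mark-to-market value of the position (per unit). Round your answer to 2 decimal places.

PV(remaining dividends) I = 7.74·e^(−0.0703·2/12) + 1.52·e^(−0.0703·5/12) + 5.69·e^(−0.0703·6/12) = 14.6194
Current forward F = (S − I)·e^(rT) = (305.54 − 14.6194)·e^(0.0703·8/12) = 290.9206 × 1.047982 = 304.8796
Value (long) = (F − K)·e^(−rT) = (304.8796 − 300.12) × 0.954215 = 4.5417
Short position value = −(long value) = -HK$4.54

-HK$4.54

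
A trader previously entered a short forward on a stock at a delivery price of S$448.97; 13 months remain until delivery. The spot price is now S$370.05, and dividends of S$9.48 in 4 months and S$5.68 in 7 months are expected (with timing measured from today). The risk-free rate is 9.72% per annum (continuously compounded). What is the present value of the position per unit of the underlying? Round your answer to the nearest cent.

PV(remaining dividends) I = 9.48·e^(−0.0972·4/12) + 5.68·e^(−0.0972·7/12) = 14.5447
Current forward F = (S − I)·e^(rT) = (370.05 − 14.5447)·e^(0.0972·13/12) = 355.5053 × 1.111044 = 394.9820
Value (long) = (F − K)·e^(−rT) = (394.9820 − 448.97) × 0.900054 = -48.5921
Short position value = −(long value) = S$48.59

S$48.59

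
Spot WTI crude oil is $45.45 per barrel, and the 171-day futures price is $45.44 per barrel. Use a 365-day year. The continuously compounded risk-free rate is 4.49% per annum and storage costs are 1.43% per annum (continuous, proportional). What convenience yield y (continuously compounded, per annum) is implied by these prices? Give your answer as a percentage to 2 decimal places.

5.97%

F = S·e^((r+u−y)T) ⇒ (r+u−y) = ln(F/S)/T
ln(45.44/45.45) = -0.000220; /T ⇒ -0.000470
y = r + u − ln(F/S)/T = 0.0449 + 0.0143 + 0.000470 = 0.059670
y = 5.97%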